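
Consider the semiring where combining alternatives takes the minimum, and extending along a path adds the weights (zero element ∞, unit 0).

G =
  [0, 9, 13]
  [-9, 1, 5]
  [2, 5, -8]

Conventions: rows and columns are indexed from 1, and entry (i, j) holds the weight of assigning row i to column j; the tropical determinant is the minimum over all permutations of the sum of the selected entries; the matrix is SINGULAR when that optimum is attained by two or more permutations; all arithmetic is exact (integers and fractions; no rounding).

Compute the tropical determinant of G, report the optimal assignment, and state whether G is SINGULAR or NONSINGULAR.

σ = (1, 2, 3): 0 + 1 + (-8) = -7
σ = (1, 3, 2): 0 + 5 + 5 = 10
σ = (2, 1, 3): 9 + (-9) + (-8) = -8
σ = (2, 3, 1): 9 + 5 + 2 = 16
σ = (3, 1, 2): 13 + (-9) + 5 = 9
σ = (3, 2, 1): 13 + 1 + 2 = 16
Optimal value attained by: σ = (2, 1, 3).
Answer: det⊕(G) = -8; verdict: NONSINGULAR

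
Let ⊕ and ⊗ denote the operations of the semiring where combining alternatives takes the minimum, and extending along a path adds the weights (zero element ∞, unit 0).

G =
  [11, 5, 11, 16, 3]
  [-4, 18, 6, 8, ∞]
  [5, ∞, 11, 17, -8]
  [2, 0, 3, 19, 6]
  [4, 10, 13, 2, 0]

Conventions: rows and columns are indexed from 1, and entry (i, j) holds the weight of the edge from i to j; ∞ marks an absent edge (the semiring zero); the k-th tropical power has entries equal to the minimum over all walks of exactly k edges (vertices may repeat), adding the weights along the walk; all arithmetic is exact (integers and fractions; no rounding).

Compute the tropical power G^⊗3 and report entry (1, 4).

G^⊗2:
  [1, 13, 11, 5, 3]
  [7, 1, 7, 12, -2]
  [-4, 2, 5, -6, -8]
  [-4, 7, 6, 8, -5]
  [4, 2, 5, 2, 0]
G^⊗3:
  [7, 5, 8, 5, 3]
  [-3, 8, 7, 0, -2]
  [-4, -6, -3, -6, -8]
  [-1, 1, 7, -3, -5]
  [-2, 2, 5, 2, -3]
Key observation: the optimum is the walk 1->3->5->4, with weight 11 + (-8) + 2 = 5.
Optimal value attained by: walk 1->3->5->4.
Answer: (G^⊗3)[1][4] = 5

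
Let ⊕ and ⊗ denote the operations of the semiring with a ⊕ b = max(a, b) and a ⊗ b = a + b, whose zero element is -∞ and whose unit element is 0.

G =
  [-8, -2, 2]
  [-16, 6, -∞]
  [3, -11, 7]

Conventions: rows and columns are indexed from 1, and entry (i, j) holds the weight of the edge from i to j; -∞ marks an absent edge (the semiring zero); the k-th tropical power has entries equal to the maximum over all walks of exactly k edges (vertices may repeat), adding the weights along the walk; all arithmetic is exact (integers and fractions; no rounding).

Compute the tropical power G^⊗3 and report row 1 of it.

G^⊗2:
  [5, 4, 9]
  [-10, 12, -14]
  [10, 1, 14]
G^⊗3:
  [12, 10, 16]
  [-4, 18, -7]
  [17, 8, 21]
Answer: row 1 of G^⊗3 = [12, 10, 16]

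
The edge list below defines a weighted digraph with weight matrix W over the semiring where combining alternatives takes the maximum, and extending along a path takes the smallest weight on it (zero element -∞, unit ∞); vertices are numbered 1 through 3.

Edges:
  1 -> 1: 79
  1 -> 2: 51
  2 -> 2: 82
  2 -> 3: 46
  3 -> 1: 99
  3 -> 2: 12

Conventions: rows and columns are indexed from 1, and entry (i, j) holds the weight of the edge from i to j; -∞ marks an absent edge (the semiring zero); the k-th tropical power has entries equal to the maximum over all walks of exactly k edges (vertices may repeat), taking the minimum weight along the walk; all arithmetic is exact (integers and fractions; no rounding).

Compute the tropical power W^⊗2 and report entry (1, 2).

W^⊗2:
  [79, 51, 46]
  [46, 82, 46]
  [79, 51, 12]
Key observation: the optimum is the walk 1->1->2, with weight 79 min 51 = 51.
Optimal value attained by: walk 1->1->2.
Answer: (W^⊗2)[1][2] = 51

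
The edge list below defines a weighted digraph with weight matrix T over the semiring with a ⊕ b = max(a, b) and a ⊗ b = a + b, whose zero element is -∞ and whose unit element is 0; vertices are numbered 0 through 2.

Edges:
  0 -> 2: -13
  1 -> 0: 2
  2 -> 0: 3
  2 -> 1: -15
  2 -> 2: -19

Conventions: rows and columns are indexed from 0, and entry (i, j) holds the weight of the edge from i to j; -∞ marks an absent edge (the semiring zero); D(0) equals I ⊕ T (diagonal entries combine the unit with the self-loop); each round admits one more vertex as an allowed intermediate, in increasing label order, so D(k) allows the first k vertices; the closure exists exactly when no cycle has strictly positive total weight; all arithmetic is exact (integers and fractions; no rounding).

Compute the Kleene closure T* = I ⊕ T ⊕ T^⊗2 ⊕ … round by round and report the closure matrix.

D(0):
  [0, -∞, -13]
  [2, 0, -∞]
  [3, -15, 0]
D(1):
  [0, -∞, -13]
  [2, 0, -11]
  [3, -15, 0]
D(2):
  [0, -∞, -13]
  [2, 0, -11]
  [3, -15, 0]
D(3):
  [0, -28, -13]
  [2, 0, -11]
  [3, -15, 0]
Answer: T* = [[0, -28, -13], [2, 0, -11], [3, -15, 0]]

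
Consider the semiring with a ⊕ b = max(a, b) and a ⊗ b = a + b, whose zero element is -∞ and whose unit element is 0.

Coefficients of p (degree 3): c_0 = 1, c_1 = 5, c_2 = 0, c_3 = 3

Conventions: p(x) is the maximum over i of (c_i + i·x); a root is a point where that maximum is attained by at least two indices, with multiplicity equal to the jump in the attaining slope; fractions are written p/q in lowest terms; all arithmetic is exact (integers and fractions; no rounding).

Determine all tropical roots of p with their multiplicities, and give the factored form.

hull edge (i=0, c=1) to (i=1, c=5): slope 4, span 1
hull edge (i=1, c=5) to (i=3, c=3): slope -1, span 2
Factored form: p(x) = 3 ⊗ (x ⊕ (-4)) ⊗ (x ⊕ 1) ⊗ (x ⊕ 1)
Answer: roots = -4 (mult 1), 1 (mult 2)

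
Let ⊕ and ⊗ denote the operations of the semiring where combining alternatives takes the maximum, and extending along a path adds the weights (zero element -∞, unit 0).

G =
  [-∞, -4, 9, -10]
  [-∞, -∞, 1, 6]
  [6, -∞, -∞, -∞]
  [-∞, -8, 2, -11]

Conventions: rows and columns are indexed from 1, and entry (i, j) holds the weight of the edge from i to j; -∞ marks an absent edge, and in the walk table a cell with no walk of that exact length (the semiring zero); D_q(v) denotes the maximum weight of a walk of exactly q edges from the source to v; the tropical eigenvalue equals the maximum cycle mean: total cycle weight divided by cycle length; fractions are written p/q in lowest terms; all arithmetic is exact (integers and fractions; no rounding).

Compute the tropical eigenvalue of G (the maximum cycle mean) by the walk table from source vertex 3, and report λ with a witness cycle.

q=0: [-∞, -∞, 0, -∞]
q=1: [6, -∞, -∞, -∞]
q=2: [-∞, 2, 15, -4]
q=3: [21, -12, 3, 8]
q=4: [9, 17, 30, 11]
Optimal cycle mean attained by: cycle 1->3->1, total 9 + 6, length 2.
Answer: λ = 15/2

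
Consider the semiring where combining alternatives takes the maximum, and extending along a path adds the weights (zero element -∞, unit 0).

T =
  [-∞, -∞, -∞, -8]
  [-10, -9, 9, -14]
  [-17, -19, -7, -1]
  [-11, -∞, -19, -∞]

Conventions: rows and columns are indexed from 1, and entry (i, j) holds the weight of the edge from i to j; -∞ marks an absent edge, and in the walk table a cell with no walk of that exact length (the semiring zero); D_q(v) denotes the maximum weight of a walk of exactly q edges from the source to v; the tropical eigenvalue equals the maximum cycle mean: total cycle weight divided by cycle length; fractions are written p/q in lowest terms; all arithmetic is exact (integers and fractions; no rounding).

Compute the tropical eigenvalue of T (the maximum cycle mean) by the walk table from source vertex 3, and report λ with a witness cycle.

q=0: [-∞, -∞, 0, -∞]
q=1: [-17, -19, -7, -1]
q=2: [-12, -26, -10, -8]
q=3: [-19, -29, -17, -11]
q=4: [-22, -36, -20, -18]
Optimal cycle mean attained by: cycle 2->3->2, total 9 + (-19), length 2.
Answer: λ = -5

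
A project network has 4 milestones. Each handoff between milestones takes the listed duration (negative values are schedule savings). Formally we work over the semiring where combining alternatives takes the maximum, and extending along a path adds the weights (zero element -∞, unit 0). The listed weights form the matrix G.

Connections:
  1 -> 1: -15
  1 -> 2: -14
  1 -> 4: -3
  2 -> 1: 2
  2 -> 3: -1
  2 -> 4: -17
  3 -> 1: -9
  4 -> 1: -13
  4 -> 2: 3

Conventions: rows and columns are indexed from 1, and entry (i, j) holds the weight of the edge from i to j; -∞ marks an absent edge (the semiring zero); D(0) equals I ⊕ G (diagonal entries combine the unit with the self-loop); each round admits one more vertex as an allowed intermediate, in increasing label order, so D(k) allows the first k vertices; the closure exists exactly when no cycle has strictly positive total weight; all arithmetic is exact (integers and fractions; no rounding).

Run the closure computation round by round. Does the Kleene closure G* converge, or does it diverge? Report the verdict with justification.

D(0):
  [0, -14, -∞, -3]
  [2, 0, -1, -17]
  [-9, -∞, 0, -∞]
  [-13, 3, -∞, 0]
D(1):
  [0, -14, -∞, -3]
  [2, 0, -1, -1]
  [-9, -23, 0, -12]
  [-13, 3, -∞, 0]
Detection: at round 2, diagonal entry (4, 4) turns strictly positive.
Key observation: the cycle 4->2->1->4 has total weight 3 + 2 + (-3), which is strictly positive.
Answer: DIVERGES — positive cycle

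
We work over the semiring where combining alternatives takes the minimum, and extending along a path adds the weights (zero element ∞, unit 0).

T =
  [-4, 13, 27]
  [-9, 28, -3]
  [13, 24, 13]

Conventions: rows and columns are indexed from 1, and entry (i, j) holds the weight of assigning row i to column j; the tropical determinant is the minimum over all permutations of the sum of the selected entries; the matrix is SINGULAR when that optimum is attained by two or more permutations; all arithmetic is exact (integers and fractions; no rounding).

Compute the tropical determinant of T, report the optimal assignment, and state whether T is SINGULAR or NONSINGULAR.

σ = (1, 2, 3): (-4) + 28 + 13 = 37
σ = (1, 3, 2): (-4) + (-3) + 24 = 17
σ = (2, 1, 3): 13 + (-9) + 13 = 17
σ = (2, 3, 1): 13 + (-3) + 13 = 23
σ = (3, 1, 2): 27 + (-9) + 24 = 42
σ = (3, 2, 1): 27 + 28 + 13 = 68
Optimal value attained by: σ = (1, 3, 2).
Answer: det⊕(T) = 17; verdict: SINGULAR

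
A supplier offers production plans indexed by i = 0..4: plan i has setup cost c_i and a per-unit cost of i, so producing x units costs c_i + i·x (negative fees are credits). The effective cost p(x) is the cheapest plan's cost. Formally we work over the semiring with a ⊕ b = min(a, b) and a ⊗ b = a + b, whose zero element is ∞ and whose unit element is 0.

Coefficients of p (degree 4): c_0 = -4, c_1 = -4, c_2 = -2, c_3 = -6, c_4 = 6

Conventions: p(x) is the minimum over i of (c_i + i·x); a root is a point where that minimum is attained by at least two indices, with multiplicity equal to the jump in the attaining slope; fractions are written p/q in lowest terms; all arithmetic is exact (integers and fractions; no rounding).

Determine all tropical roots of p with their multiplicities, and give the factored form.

hull edge (i=0, c=-4) to (i=3, c=-6): slope -2/3, span 3
hull edge (i=3, c=-6) to (i=4, c=6): slope 12, span 1
Factored form: p(x) = 6 ⊗ (x ⊕ (-12)) ⊗ (x ⊕ 2/3) ⊗ (x ⊕ 2/3) ⊗ (x ⊕ 2/3)
Answer: roots = -12 (mult 1), 2/3 (mult 3)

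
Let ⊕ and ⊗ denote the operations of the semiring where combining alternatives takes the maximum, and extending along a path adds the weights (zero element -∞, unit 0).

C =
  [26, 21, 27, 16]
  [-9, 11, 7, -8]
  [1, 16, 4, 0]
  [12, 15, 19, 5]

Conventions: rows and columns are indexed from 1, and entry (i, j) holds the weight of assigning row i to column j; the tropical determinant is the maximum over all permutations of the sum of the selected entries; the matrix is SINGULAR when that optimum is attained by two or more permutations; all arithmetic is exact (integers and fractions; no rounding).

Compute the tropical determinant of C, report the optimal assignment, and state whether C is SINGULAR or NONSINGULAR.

σ = (1, 2, 3, 4): 26 + 11 + 4 + 5 = 46
σ = (1, 2, 4, 3): 26 + 11 + 0 + 19 = 56
σ = (1, 3, 2, 4): 26 + 7 + 16 + 5 = 54
σ = (1, 3, 4, 2): 26 + 7 + 0 + 15 = 48
σ = (1, 4, 2, 3): 26 + (-8) + 16 + 19 = 53
σ = (1, 4, 3, 2): 26 + (-8) + 4 + 15 = 37
σ = (2, 1, 3, 4): 21 + (-9) + 4 + 5 = 21
σ = (2, 1, 4, 3): 21 + (-9) + 0 + 19 = 31
σ = (2, 3, 1, 4): 21 + 7 + 1 + 5 = 34
σ = (2, 3, 4, 1): 21 + 7 + 0 + 12 = 40
σ = (2, 4, 1, 3): 21 + (-8) + 1 + 19 = 33
σ = (2, 4, 3, 1): 21 + (-8) + 4 + 12 = 29
σ = (3, 1, 2, 4): 27 + (-9) + 16 + 5 = 39
σ = (3, 1, 4, 2): 27 + (-9) + 0 + 15 = 33
σ = (3, 2, 1, 4): 27 + 11 + 1 + 5 = 44
σ = (3, 2, 4, 1): 27 + 11 + 0 + 12 = 50
σ = (3, 4, 1, 2): 27 + (-8) + 1 + 15 = 35
σ = (3, 4, 2, 1): 27 + (-8) + 16 + 12 = 47
σ = (4, 1, 2, 3): 16 + (-9) + 16 + 19 = 42
σ = (4, 1, 3, 2): 16 + (-9) + 4 + 15 = 26
σ = (4, 2, 1, 3): 16 + 11 + 1 + 19 = 47
σ = (4, 2, 3, 1): 16 + 11 + 4 + 12 = 43
σ = (4, 3, 1, 2): 16 + 7 + 1 + 15 = 39
σ = (4, 3, 2, 1): 16 + 7 + 16 + 12 = 51
Optimal value attained by: σ = (1, 2, 4, 3).
Answer: det⊕(C) = 56; verdict: NONSINGULAR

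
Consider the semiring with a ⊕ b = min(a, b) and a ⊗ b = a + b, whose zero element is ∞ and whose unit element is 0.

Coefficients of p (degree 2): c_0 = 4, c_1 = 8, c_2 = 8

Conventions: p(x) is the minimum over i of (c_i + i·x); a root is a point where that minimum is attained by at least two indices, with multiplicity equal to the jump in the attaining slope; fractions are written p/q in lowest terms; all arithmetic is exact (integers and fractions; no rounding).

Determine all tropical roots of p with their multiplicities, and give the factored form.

hull edge (i=0, c=4) to (i=2, c=8): slope 2, span 2
Factored form: p(x) = 8 ⊗ (x ⊕ (-2)) ⊗ (x ⊕ (-2))
Answer: roots = -2 (mult 2)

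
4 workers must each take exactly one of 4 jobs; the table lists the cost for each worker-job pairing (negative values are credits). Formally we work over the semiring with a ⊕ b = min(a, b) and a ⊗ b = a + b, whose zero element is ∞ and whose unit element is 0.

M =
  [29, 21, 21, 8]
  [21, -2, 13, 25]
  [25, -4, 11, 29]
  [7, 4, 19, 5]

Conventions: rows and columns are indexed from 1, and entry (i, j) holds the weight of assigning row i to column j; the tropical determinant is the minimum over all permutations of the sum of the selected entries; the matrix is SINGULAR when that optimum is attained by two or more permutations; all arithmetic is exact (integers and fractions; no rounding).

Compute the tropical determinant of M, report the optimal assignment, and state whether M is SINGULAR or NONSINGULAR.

σ = (1, 2, 3, 4): 29 + (-2) + 11 + 5 = 43
σ = (1, 2, 4, 3): 29 + (-2) + 29 + 19 = 75
σ = (1, 3, 2, 4): 29 + 13 + (-4) + 5 = 43
σ = (1, 3, 4, 2): 29 + 13 + 29 + 4 = 75
σ = (1, 4, 2, 3): 29 + 25 + (-4) + 19 = 69
σ = (1, 4, 3, 2): 29 + 25 + 11 + 4 = 69
σ = (2, 1, 3, 4): 21 + 21 + 11 + 5 = 58
σ = (2, 1, 4, 3): 21 + 21 + 29 + 19 = 90
σ = (2, 3, 1, 4): 21 + 13 + 25 + 5 = 64
σ = (2, 3, 4, 1): 21 + 13 + 29 + 7 = 70
σ = (2, 4, 1, 3): 21 + 25 + 25 + 19 = 90
σ = (2, 4, 3, 1): 21 + 25 + 11 + 7 = 64
σ = (3, 1, 2, 4): 21 + 21 + (-4) + 5 = 43
σ = (3, 1, 4, 2): 21 + 21 + 29 + 4 = 75
σ = (3, 2, 1, 4): 21 + (-2) + 25 + 5 = 49
σ = (3, 2, 4, 1): 21 + (-2) + 29 + 7 = 55
σ = (3, 4, 1, 2): 21 + 25 + 25 + 4 = 75
σ = (3, 4, 2, 1): 21 + 25 + (-4) + 7 = 49
σ = (4, 1, 2, 3): 8 + 21 + (-4) + 19 = 44
σ = (4, 1, 3, 2): 8 + 21 + 11 + 4 = 44
σ = (4, 2, 1, 3): 8 + (-2) + 25 + 19 = 50
σ = (4, 2, 3, 1): 8 + (-2) + 11 + 7 = 24
σ = (4, 3, 1, 2): 8 + 13 + 25 + 4 = 50
σ = (4, 3, 2, 1): 8 + 13 + (-4) + 7 = 24
Optimal value attained by: σ = (4, 2, 3, 1).
Answer: det⊕(M) = 24; verdict: SINGULAR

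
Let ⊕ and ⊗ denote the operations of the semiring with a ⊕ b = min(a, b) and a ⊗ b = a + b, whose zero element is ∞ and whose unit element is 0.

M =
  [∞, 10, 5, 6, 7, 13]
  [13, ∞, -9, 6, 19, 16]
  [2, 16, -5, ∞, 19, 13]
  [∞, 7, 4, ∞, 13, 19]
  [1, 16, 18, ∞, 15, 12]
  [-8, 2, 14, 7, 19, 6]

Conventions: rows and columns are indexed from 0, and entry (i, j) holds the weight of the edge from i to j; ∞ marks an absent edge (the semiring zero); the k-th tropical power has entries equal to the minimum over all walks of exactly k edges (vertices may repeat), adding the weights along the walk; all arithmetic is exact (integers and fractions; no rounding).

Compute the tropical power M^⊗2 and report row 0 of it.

M^⊗2:
  [5, 13, 0, 16, 19, 18]
  [-7, 7, -14, 19, 10, 4]
  [-3, 11, -10, 8, 9, 8]
  [6, 20, -2, 13, 23, 17]
  [4, 11, 6, 7, 8, 14]
  [-2, 2, -7, -2, -1, 5]
Answer: row 0 of M^⊗2 = [5, 13, 0, 16, 19, 18]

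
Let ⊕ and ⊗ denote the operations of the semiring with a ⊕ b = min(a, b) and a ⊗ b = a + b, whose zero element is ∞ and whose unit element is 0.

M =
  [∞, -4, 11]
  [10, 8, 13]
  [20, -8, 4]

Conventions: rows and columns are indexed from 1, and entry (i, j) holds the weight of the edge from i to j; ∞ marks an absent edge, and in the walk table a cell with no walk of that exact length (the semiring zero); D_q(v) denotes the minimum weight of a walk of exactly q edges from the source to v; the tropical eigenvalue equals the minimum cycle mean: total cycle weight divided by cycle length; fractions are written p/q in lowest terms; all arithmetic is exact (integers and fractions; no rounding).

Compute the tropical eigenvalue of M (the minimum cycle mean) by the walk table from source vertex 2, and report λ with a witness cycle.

q=0: [∞, 0, ∞]
q=1: [10, 8, 13]
q=2: [18, 5, 17]
q=3: [15, 9, 18]
Optimal cycle mean attained by: cycle 2->3->2, total 13 + (-8), length 2.
Answer: λ = 5/2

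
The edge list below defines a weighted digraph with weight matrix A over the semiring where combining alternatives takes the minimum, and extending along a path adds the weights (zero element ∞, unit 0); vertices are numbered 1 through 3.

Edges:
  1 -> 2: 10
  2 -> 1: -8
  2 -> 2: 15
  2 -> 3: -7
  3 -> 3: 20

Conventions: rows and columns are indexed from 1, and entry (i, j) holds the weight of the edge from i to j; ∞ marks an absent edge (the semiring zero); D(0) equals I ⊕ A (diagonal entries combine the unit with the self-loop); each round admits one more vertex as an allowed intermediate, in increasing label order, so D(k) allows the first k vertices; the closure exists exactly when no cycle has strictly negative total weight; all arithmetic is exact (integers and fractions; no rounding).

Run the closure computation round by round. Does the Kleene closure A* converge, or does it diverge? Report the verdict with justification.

D(0):
  [0, 10, ∞]
  [-8, 0, -7]
  [∞, ∞, 0]
D(1):
  [0, 10, ∞]
  [-8, 0, -7]
  [∞, ∞, 0]
D(2):
  [0, 10, 3]
  [-8, 0, -7]
  [∞, ∞, 0]
D(3):
  [0, 10, 3]
  [-8, 0, -7]
  [∞, ∞, 0]
Key observation: every diagonal entry stays at the unit through all rounds, so no improving cycle exists.
Answer: CONVERGES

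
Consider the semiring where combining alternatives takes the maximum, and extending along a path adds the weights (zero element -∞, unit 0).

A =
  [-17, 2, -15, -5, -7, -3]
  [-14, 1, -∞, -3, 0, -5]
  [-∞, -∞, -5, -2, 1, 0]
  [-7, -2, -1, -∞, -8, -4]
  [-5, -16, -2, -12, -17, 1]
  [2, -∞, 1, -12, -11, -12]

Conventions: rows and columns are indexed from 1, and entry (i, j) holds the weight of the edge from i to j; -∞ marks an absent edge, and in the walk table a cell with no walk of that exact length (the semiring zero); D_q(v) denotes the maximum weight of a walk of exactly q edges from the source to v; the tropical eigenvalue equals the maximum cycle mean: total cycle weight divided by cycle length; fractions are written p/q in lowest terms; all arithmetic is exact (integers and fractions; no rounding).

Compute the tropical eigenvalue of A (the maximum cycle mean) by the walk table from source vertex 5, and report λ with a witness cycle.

q=0: [-∞, -∞, -∞, -∞, 0, -∞]
q=1: [-5, -16, -2, -12, -17, 1]
q=2: [3, -3, 2, -4, -1, -2]
q=3: [0, 5, -1, 0, 3, 2]
q=4: [4, 6, 3, 2, 5, 4]
q=5: [6, 7, 5, 3, 6, 6]
q=6: [8, 8, 7, 4, 7, 7]
Optimal cycle mean attained by: cycle 1->2->5->6->1, total 2 + 0 + 1 + 2, length 4.
Answer: λ = 5/4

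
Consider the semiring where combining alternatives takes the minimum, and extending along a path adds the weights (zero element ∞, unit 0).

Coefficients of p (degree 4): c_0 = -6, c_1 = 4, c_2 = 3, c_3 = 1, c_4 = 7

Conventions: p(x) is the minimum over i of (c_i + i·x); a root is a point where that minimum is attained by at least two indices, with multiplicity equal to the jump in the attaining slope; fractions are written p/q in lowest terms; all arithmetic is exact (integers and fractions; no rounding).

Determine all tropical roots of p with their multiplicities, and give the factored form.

hull edge (i=0, c=-6) to (i=3, c=1): slope 7/3, span 3
hull edge (i=3, c=1) to (i=4, c=7): slope 6, span 1
Factored form: p(x) = 7 ⊗ (x ⊕ (-6)) ⊗ (x ⊕ (-7/3)) ⊗ (x ⊕ (-7/3)) ⊗ (x ⊕ (-7/3))
Answer: roots = -6 (mult 1), -7/3 (mult 3)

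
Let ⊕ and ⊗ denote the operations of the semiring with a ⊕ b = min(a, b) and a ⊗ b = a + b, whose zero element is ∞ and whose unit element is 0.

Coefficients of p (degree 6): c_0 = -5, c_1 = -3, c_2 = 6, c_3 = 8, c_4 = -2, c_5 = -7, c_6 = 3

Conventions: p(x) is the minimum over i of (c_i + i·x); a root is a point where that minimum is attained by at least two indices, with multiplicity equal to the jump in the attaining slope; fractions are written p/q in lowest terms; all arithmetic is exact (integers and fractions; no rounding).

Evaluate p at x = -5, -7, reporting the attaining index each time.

p(-5) = min(-5+0·(-5)=-5, -3+1·(-5)=-8, 6+2·(-5)=-4, 8+3·(-5)=-7, -2+4·(-5)=-22, -7+5·(-5)=-32, 3+6·(-5)=-27) = -32 (attained by i=5)
p(-7) = min(-5+0·(-7)=-5, -3+1·(-7)=-10, 6+2·(-7)=-8, 8+3·(-7)=-13, -2+4·(-7)=-30, -7+5·(-7)=-42, 3+6·(-7)=-39) = -42 (attained by i=5)
Answer: p(-5) = -32; p(-7) = -42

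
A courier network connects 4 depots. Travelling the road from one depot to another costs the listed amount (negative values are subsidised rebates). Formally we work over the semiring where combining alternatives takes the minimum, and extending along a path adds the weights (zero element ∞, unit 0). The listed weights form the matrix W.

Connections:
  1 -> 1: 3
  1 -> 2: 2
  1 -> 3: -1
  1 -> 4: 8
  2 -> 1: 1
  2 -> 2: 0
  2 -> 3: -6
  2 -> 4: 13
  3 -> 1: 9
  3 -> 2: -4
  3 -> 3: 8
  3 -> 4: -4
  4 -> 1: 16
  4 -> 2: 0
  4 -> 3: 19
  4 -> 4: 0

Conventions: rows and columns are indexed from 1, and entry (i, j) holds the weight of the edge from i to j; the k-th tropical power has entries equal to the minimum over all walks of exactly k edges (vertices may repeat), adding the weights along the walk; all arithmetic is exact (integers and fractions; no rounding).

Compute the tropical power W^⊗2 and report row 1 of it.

W^⊗2:
  [3, -5, -4, -5]
  [1, -10, -6, -10]
  [-3, -4, -10, -4]
  [1, 0, -6, 0]
Answer: row 1 of W^⊗2 = [3, -5, -4, -5]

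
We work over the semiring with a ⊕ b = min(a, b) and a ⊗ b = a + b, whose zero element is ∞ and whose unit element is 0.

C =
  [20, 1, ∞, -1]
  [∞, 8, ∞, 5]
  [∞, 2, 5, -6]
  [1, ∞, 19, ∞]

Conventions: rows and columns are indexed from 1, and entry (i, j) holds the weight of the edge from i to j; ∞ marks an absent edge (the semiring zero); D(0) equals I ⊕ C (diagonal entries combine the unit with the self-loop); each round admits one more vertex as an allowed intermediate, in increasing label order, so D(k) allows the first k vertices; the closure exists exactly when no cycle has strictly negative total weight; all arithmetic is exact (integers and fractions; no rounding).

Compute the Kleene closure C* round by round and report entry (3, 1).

D(0):
  [0, 1, ∞, -1]
  [∞, 0, ∞, 5]
  [∞, 2, 0, -6]
  [1, ∞, 19, 0]
D(1):
  [0, 1, ∞, -1]
  [∞, 0, ∞, 5]
  [∞, 2, 0, -6]
  [1, 2, 19, 0]
D(2):
  [0, 1, ∞, -1]
  [∞, 0, ∞, 5]
  [∞, 2, 0, -6]
  [1, 2, 19, 0]
D(3):
  [0, 1, ∞, -1]
  [∞, 0, ∞, 5]
  [∞, 2, 0, -6]
  [1, 2, 19, 0]
D(4):
  [0, 1, 18, -1]
  [6, 0, 24, 5]
  [-5, -4, 0, -6]
  [1, 2, 19, 0]
Answer: C*[3][1] = -5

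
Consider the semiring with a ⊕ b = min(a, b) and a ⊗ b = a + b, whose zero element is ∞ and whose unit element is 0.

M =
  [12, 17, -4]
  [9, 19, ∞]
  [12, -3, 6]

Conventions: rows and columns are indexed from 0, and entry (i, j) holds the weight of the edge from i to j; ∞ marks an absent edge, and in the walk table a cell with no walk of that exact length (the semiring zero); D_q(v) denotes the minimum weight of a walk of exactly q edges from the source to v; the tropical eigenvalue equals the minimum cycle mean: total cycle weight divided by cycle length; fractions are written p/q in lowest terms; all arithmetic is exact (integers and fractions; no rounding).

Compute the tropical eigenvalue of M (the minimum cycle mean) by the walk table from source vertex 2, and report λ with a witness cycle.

q=0: [∞, ∞, 0]
q=1: [12, -3, 6]
q=2: [6, 3, 8]
q=3: [12, 5, 2]
Optimal cycle mean attained by: cycle 0->2->1->0, total (-4) + (-3) + 9, length 3.
Answer: λ = 2/3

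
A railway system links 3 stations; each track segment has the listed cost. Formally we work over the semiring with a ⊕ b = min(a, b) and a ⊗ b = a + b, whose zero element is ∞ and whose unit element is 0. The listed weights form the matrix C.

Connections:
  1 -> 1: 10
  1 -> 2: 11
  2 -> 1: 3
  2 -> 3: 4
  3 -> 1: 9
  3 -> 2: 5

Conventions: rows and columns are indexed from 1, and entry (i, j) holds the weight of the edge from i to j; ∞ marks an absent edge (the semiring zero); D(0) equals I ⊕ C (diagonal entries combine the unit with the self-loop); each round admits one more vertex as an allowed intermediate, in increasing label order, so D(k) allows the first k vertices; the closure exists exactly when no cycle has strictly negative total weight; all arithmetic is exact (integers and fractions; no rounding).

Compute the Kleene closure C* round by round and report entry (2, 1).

D(0):
  [0, 11, ∞]
  [3, 0, 4]
  [9, 5, 0]
D(1):
  [0, 11, ∞]
  [3, 0, 4]
  [9, 5, 0]
D(2):
  [0, 11, 15]
  [3, 0, 4]
  [8, 5, 0]
D(3):
  [0, 11, 15]
  [3, 0, 4]
  [8, 5, 0]
Answer: C*[2][1] = 3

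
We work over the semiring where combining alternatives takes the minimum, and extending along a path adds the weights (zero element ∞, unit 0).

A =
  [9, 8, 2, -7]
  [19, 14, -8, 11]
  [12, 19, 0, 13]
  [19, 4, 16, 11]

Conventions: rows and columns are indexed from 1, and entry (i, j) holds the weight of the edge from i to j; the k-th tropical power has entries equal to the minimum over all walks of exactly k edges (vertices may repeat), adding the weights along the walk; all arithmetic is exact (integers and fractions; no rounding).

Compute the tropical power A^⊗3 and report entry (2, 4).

A^⊗2:
  [12, -3, 0, 2]
  [4, 11, -8, 5]
  [12, 17, 0, 5]
  [23, 15, -4, 12]
A^⊗3:
  [12, 6, -11, 5]
  [4, 9, -8, -3]
  [12, 9, 0, 5]
  [8, 15, -4, 9]
Key observation: the optimum is the walk 2->3->1->4, with weight (-8) + 12 + (-7) = -3.
Optimal value attained by: walk 2->3->1->4.
Answer: (A^⊗3)[2][4] = -3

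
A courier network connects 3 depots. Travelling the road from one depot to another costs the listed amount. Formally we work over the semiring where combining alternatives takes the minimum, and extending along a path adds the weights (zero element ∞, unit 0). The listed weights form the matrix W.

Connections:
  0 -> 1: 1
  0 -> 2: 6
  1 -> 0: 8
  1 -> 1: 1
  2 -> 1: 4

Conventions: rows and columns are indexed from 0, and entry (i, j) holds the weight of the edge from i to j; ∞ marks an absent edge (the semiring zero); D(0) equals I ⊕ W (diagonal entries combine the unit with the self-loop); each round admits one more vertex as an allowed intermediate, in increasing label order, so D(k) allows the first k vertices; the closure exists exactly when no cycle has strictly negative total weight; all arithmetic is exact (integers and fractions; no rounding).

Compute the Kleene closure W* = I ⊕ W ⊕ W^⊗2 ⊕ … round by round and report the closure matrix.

D(0):
  [0, 1, 6]
  [8, 0, ∞]
  [∞, 4, 0]
D(1):
  [0, 1, 6]
  [8, 0, 14]
  [∞, 4, 0]
D(2):
  [0, 1, 6]
  [8, 0, 14]
  [12, 4, 0]
D(3):
  [0, 1, 6]
  [8, 0, 14]
  [12, 4, 0]
Answer: W* = [[0, 1, 6], [8, 0, 14], [12, 4, 0]]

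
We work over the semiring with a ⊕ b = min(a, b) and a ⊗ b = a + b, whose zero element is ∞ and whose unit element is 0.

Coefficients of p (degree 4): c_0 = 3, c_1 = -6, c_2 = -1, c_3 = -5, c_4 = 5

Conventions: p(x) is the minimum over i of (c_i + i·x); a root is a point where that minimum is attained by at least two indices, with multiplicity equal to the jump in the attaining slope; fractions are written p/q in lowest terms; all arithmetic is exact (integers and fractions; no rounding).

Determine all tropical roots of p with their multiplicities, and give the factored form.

hull edge (i=0, c=3) to (i=1, c=-6): slope -9, span 1
hull edge (i=1, c=-6) to (i=3, c=-5): slope 1/2, span 2
hull edge (i=3, c=-5) to (i=4, c=5): slope 10, span 1
Factored form: p(x) = 5 ⊗ (x ⊕ (-10)) ⊗ (x ⊕ (-1/2)) ⊗ (x ⊕ (-1/2)) ⊗ (x ⊕ 9)
Answer: roots = -10 (mult 1), -1/2 (mult 2), 9 (mult 1)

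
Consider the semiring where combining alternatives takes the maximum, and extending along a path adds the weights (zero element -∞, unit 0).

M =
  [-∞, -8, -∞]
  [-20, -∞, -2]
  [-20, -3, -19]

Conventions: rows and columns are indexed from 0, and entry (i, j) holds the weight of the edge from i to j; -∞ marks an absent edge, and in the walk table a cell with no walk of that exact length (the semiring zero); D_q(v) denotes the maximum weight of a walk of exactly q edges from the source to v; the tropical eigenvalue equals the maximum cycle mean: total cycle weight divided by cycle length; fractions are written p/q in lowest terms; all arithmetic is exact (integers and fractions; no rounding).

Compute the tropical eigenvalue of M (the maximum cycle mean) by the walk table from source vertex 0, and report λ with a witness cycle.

q=0: [0, -∞, -∞]
q=1: [-∞, -8, -∞]
q=2: [-28, -∞, -10]
q=3: [-30, -13, -29]
Optimal cycle mean attained by: cycle 1->2->1, total (-2) + (-3), length 2.
Answer: λ = -5/2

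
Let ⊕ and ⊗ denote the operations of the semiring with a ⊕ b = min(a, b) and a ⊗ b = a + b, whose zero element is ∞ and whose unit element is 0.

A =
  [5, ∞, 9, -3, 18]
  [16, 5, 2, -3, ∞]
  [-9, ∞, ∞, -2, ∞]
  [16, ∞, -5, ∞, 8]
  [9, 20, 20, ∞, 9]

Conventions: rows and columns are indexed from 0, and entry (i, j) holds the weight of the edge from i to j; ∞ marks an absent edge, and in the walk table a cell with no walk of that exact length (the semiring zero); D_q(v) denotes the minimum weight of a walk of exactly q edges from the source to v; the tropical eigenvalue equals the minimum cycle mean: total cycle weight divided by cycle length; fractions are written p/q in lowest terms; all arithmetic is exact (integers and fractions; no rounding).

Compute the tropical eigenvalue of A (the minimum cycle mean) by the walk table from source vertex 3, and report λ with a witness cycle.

q=0: [∞, ∞, ∞, 0, ∞]
q=1: [16, ∞, -5, ∞, 8]
q=2: [-14, 28, 25, -7, 17]
q=3: [-9, 33, -12, -17, 1]
q=4: [-21, 21, -22, -14, -9]
q=5: [-31, 11, -19, -24, -6]
Optimal cycle mean attained by: cycle 0->3->2->0, total (-3) + (-5) + (-9), length 3.
Answer: λ = -17/3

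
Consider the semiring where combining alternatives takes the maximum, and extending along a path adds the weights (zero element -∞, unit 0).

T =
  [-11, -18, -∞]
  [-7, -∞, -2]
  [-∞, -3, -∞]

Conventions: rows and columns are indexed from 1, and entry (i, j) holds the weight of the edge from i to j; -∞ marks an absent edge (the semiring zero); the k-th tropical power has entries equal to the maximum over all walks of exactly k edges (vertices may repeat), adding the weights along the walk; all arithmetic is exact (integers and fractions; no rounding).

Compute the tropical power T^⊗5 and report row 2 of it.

T^⊗2:
  [-22, -29, -20]
  [-18, -5, -∞]
  [-10, -∞, -5]
T^⊗3:
  [-33, -23, -31]
  [-12, -36, -7]
  [-21, -8, -∞]
T^⊗4:
  [-30, -34, -25]
  [-23, -10, -38]
  [-15, -39, -10]
T^⊗5:
  [-41, -28, -36]
  [-17, -41, -12]
  [-26, -13, -41]
Answer: row 2 of T^⊗5 = [-17, -41, -12]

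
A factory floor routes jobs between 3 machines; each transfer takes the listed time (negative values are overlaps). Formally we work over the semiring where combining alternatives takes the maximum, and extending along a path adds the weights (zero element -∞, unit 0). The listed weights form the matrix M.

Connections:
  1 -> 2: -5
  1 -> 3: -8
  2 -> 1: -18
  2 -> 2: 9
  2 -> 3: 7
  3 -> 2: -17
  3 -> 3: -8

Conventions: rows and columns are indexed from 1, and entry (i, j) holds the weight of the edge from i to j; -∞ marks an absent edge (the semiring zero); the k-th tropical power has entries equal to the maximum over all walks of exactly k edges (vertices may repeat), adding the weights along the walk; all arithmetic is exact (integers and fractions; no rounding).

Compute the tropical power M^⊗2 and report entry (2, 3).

M^⊗2:
  [-23, 4, 2]
  [-9, 18, 16]
  [-35, -8, -10]
Key observation: the optimum is the walk 2->2->3, with weight 9 + 7 = 16.
Optimal value attained by: walk 2->2->3.
Answer: (M^⊗2)[2][3] = 16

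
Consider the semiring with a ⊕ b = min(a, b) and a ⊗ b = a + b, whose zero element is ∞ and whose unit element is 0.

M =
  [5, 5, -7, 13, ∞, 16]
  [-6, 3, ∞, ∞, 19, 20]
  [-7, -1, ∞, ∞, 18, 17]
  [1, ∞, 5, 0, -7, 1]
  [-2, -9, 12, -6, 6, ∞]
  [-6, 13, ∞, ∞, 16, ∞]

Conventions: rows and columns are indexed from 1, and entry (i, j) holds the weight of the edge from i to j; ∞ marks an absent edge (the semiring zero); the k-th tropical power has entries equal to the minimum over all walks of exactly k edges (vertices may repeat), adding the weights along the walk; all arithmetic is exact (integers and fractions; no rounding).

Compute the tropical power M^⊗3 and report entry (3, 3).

M^⊗2:
  [-14, -8, -2, 13, 6, 10]
  [-3, -1, -13, 7, 22, 10]
  [-7, -2, -14, 6, 18, 9]
  [-9, -16, -6, -13, -7, 1]
  [-15, -6, -9, -6, -13, -5]
  [-1, -1, -13, 7, 22, 10]
M^⊗3:
  [-14, -9, -21, -1, 6, 2]
  [-20, -14, -10, 7, 0, 4]
  [-21, -15, -14, 6, -1, 3]
  [-22, -16, -16, -13, -20, -12]
  [-16, -22, -22, -19, -13, -5]
  [-20, -14, -8, 7, 0, 4]
Key observation: the optimum is the walk 3->2->1->3, with weight (-1) + (-6) + (-7) = -14.
Optimal value attained by: walk 3->2->1->3.
Answer: (M^⊗3)[3][3] = -14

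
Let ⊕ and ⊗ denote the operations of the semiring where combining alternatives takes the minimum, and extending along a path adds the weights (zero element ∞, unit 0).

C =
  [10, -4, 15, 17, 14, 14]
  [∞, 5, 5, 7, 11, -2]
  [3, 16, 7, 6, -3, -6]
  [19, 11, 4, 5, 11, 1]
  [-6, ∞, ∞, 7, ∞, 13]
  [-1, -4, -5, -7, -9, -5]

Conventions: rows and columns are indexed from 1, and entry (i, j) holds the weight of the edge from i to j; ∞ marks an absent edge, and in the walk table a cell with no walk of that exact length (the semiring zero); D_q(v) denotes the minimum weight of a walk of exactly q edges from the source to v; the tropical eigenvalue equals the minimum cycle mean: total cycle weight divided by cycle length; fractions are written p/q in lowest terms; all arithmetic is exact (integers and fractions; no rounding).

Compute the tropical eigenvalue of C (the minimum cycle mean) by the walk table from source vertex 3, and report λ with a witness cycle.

q=0: [∞, ∞, 0, ∞, ∞, ∞]
q=1: [3, 16, 7, 6, -3, -6]
q=2: [-9, -10, -11, -13, -15, -11]
q=3: [-21, -15, -16, -18, -20, -17]
q=4: [-26, -25, -22, -24, -26, -22]
q=5: [-32, -30, -27, -29, -31, -28]
q=6: [-37, -36, -33, -35, -37, -33]
Optimal cycle mean attained by: cycle 3->6->3, total (-6) + (-5), length 2.
Answer: λ = -11/2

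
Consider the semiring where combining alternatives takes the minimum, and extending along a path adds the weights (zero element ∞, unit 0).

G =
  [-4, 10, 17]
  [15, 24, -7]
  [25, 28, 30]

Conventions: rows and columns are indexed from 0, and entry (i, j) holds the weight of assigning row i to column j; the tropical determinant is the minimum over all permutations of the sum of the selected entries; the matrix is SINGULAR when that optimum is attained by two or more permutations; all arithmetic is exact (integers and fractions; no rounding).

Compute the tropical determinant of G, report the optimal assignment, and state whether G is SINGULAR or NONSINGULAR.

σ = (0, 1, 2): (-4) + 24 + 30 = 50
σ = (0, 2, 1): (-4) + (-7) + 28 = 17
σ = (1, 0, 2): 10 + 15 + 30 = 55
σ = (1, 2, 0): 10 + (-7) + 25 = 28
σ = (2, 0, 1): 17 + 15 + 28 = 60
σ = (2, 1, 0): 17 + 24 + 25 = 66
Optimal value attained by: σ = (0, 2, 1).
Answer: det⊕(G) = 17; verdict: NONSINGULAR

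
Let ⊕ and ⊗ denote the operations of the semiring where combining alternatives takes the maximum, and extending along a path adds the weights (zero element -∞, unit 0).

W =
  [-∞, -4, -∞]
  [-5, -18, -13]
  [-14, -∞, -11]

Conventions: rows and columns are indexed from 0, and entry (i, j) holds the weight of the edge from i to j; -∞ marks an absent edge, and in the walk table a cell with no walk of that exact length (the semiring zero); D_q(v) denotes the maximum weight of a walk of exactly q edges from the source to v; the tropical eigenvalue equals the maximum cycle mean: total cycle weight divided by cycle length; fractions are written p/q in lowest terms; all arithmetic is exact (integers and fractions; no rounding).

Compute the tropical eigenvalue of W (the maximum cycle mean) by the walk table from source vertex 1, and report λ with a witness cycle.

q=0: [-∞, 0, -∞]
q=1: [-5, -18, -13]
q=2: [-23, -9, -24]
q=3: [-14, -27, -22]
Optimal cycle mean attained by: cycle 0->1->0, total (-4) + (-5), length 2.
Answer: λ = -9/2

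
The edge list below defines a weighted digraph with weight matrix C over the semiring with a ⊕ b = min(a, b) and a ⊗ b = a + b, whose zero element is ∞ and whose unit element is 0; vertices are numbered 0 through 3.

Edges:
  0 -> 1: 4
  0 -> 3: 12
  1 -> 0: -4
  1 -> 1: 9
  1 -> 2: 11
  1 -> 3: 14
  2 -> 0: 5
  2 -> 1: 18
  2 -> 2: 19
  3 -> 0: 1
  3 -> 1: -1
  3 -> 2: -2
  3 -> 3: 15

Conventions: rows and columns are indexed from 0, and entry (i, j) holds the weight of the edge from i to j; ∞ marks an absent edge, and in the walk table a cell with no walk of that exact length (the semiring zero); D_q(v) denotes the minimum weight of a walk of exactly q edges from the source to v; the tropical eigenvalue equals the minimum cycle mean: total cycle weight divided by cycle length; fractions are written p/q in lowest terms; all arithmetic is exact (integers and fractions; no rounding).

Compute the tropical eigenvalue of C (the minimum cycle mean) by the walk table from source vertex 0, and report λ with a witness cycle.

q=0: [0, ∞, ∞, ∞]
q=1: [∞, 4, ∞, 12]
q=2: [0, 11, 10, 18]
q=3: [7, 4, 16, 12]
q=4: [0, 11, 10, 18]
Optimal cycle mean attained by: cycle 0->1->0, total 4 + (-4), length 2.
Answer: λ = 0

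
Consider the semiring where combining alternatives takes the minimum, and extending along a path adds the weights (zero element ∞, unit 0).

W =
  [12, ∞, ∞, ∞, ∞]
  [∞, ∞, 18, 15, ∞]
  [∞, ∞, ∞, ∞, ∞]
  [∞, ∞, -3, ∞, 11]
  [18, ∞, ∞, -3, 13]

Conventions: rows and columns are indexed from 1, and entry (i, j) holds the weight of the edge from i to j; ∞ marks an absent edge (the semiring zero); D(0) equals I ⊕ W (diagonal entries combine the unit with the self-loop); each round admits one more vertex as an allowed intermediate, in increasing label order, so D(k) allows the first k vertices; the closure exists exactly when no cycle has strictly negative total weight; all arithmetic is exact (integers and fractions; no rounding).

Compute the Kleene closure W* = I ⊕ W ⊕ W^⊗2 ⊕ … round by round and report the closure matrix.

D(0):
  [0, ∞, ∞, ∞, ∞]
  [∞, 0, 18, 15, ∞]
  [∞, ∞, 0, ∞, ∞]
  [∞, ∞, -3, 0, 11]
  [18, ∞, ∞, -3, 0]
D(1):
  [0, ∞, ∞, ∞, ∞]
  [∞, 0, 18, 15, ∞]
  [∞, ∞, 0, ∞, ∞]
  [∞, ∞, -3, 0, 11]
  [18, ∞, ∞, -3, 0]
D(2):
  [0, ∞, ∞, ∞, ∞]
  [∞, 0, 18, 15, ∞]
  [∞, ∞, 0, ∞, ∞]
  [∞, ∞, -3, 0, 11]
  [18, ∞, ∞, -3, 0]
D(3):
  [0, ∞, ∞, ∞, ∞]
  [∞, 0, 18, 15, ∞]
  [∞, ∞, 0, ∞, ∞]
  [∞, ∞, -3, 0, 11]
  [18, ∞, ∞, -3, 0]
D(4):
  [0, ∞, ∞, ∞, ∞]
  [∞, 0, 12, 15, 26]
  [∞, ∞, 0, ∞, ∞]
  [∞, ∞, -3, 0, 11]
  [18, ∞, -6, -3, 0]
D(5):
  [0, ∞, ∞, ∞, ∞]
  [44, 0, 12, 15, 26]
  [∞, ∞, 0, ∞, ∞]
  [29, ∞, -3, 0, 11]
  [18, ∞, -6, -3, 0]
Answer: W* = [[0, ∞, ∞, ∞, ∞], [44, 0, 12, 15, 26], [∞, ∞, 0, ∞, ∞], [29, ∞, -3, 0, 11], [18, ∞, -6, -3, 0]]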